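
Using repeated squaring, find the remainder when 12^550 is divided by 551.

463

12^1 ≡ 12 (mod 551)
12^2 ≡ 12^2 = 144 ≡ 144 (mod 551)
12^4 ≡ 144^2 = 20736 ≡ 349 (mod 551)
12^8 ≡ 349^2 = 121801 ≡ 30 (mod 551)
12^16 ≡ 30^2 = 900 ≡ 349 (mod 551)
12^32 ≡ 349^2 = 121801 ≡ 30 (mod 551)
12^64 ≡ 30^2 = 900 ≡ 349 (mod 551)
12^128 ≡ 349^2 = 121801 ≡ 30 (mod 551)
12^256 ≡ 30^2 = 900 ≡ 349 (mod 551)
12^512 ≡ 349^2 = 121801 ≡ 30 (mod 551)
550 = 512 + 32 + 4 + 2 in binary powers of 2.
So 12^550 ≡ 30 · 30 · 349 · 144 ≡ 463 (mod 551).
Since 463 ≠ 1, base 12 is a Fermat witness: 551 is composite.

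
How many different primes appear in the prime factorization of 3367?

3367 = 7 · 481
481 = 13 · 37
3367 = 7 · 13 · 37, which has 3 distinct prime factors.

3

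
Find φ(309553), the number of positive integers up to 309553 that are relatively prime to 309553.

Factor: 309553 = 17 · 131 · 139.
φ(309553) = (17−1) · (131−1) · (139−1) = 16 · 130 · 138 = 287040.

287040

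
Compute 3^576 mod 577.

1

3^1 ≡ 3 (mod 577)
3^2 ≡ 3^2 = 9 ≡ 9 (mod 577)
3^4 ≡ 9^2 = 81 ≡ 81 (mod 577)
3^8 ≡ 81^2 = 6561 ≡ 214 (mod 577)
3^16 ≡ 214^2 = 45796 ≡ 213 (mod 577)
3^32 ≡ 213^2 = 45369 ≡ 363 (mod 577)
3^64 ≡ 363^2 = 131769 ≡ 213 (mod 577)
3^128 ≡ 213^2 = 45369 ≡ 363 (mod 577)
3^256 ≡ 363^2 = 131769 ≡ 213 (mod 577)
3^512 ≡ 213^2 = 45369 ≡ 363 (mod 577)
576 = 512 + 64 in binary powers of 2.
So 3^576 ≡ 363 · 213 ≡ 1 (mod 577).
Since the result is 1, base 3 gives no evidence that 577 is composite.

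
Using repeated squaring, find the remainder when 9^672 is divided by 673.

9^1 ≡ 9 (mod 673)
9^2 ≡ 9^2 = 81 ≡ 81 (mod 673)
9^4 ≡ 81^2 = 6561 ≡ 504 (mod 673)
9^8 ≡ 504^2 = 254016 ≡ 295 (mod 673)
9^16 ≡ 295^2 = 87025 ≡ 208 (mod 673)
9^32 ≡ 208^2 = 43264 ≡ 192 (mod 673)
9^64 ≡ 192^2 = 36864 ≡ 522 (mod 673)
9^128 ≡ 522^2 = 272484 ≡ 592 (mod 673)
9^256 ≡ 592^2 = 350464 ≡ 504 (mod 673)
9^512 ≡ 504^2 = 254016 ≡ 295 (mod 673)
672 = 512 + 128 + 32 in binary powers of 2.
So 9^672 ≡ 295 · 592 · 192 ≡ 1 (mod 673).
Since the result is 1, base 9 gives no evidence that 673 is composite.

1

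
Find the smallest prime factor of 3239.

41

3239 is odd.
Digit sum 17, not divisible by 3.
Ends in 9: not divisible by 5.
7: 3239 = 7·462 + 5
11: 3239 = 11·294 + 5
13: 3239 = 13·249 + 2
17: 3239 = 17·190 + 9
19: 3239 = 19·170 + 9
23: 3239 = 23·140 + 19
29: 3239 = 29·111 + 20
31: 3239 = 31·104 + 15
37: 3239 = 37·87 + 20
41: 3239 = 41·79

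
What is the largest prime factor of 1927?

47

1927 = 41 · 47
47 is prime.
So 1927 = 41 · 47; the largest prime factor is 47.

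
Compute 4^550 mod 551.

517

4^1 ≡ 4 (mod 551)
4^2 ≡ 4^2 = 16 ≡ 16 (mod 551)
4^4 ≡ 16^2 = 256 ≡ 256 (mod 551)
4^8 ≡ 256^2 = 65536 ≡ 518 (mod 551)
4^16 ≡ 518^2 = 268324 ≡ 538 (mod 551)
4^32 ≡ 538^2 = 289444 ≡ 169 (mod 551)
4^64 ≡ 169^2 = 28561 ≡ 460 (mod 551)
4^128 ≡ 460^2 = 211600 ≡ 16 (mod 551)
4^256 ≡ 16^2 = 256 ≡ 256 (mod 551)
4^512 ≡ 256^2 = 65536 ≡ 518 (mod 551)
550 = 512 + 32 + 4 + 2 in binary powers of 2.
So 4^550 ≡ 518 · 169 · 256 · 16 ≡ 517 (mod 551).
Since 517 ≠ 1, base 4 is a Fermat witness: 551 is composite.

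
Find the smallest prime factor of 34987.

59

34987 is odd.
Digit sum 31, not divisible by 3.
Ends in 7: not divisible by 5.
7: 34987 = 7·4998 + 1
11: 34987 = 11·3180 + 7
13: 34987 = 13·2691 + 4
17: 34987 = 17·2058 + 1
19: 34987 = 19·1841 + 8
23: 34987 = 23·1521 + 4
29: 34987 = 29·1206 + 13
31: 34987 = 31·1128 + 19
37: 34987 = 37·945 + 22
41: 34987 = 41·853 + 14
43: 34987 = 43·813 + 28
47: 34987 = 47·744 + 19
53: 34987 = 53·660 + 7
59: 34987 = 59·593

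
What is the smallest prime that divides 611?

611 is odd.
Digit sum 8, not divisible by 3.
Ends in 1: not divisible by 5.
7: 611 = 7·87 + 2
11: 611 = 11·55 + 6
13: 611 = 13·47

13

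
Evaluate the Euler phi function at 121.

Factor: 121 = 11^2.
φ(121) = 11^1·(11−1) = 110.

110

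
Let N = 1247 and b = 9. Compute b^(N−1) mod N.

552

9^1 ≡ 9 (mod 1247)
9^2 ≡ 9^2 = 81 ≡ 81 (mod 1247)
9^4 ≡ 81^2 = 6561 ≡ 326 (mod 1247)
9^8 ≡ 326^2 = 106276 ≡ 281 (mod 1247)
9^16 ≡ 281^2 = 78961 ≡ 400 (mod 1247)
9^32 ≡ 400^2 = 160000 ≡ 384 (mod 1247)
9^64 ≡ 384^2 = 147456 ≡ 310 (mod 1247)
9^128 ≡ 310^2 = 96100 ≡ 81 (mod 1247)
9^256 ≡ 81^2 = 6561 ≡ 326 (mod 1247)
9^512 ≡ 326^2 = 106276 ≡ 281 (mod 1247)
9^1024 ≡ 281^2 = 78961 ≡ 400 (mod 1247)
1246 = 1024 + 128 + 64 + 16 + 8 + 4 + 2 in binary powers of 2.
So 9^1246 ≡ 400 · 81 · 310 · 400 · 281 · 326 · 81 ≡ 552 (mod 1247).
Since 552 ≠ 1, base 9 is a Fermat witness: 1247 is composite.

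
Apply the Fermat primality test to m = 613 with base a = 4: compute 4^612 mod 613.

1

4^1 ≡ 4 (mod 613)
4^2 ≡ 4^2 = 16 ≡ 16 (mod 613)
4^4 ≡ 16^2 = 256 ≡ 256 (mod 613)
4^8 ≡ 256^2 = 65536 ≡ 558 (mod 613)
4^16 ≡ 558^2 = 311364 ≡ 573 (mod 613)
4^32 ≡ 573^2 = 328329 ≡ 374 (mod 613)
4^64 ≡ 374^2 = 139876 ≡ 112 (mod 613)
4^128 ≡ 112^2 = 12544 ≡ 284 (mod 613)
4^256 ≡ 284^2 = 80656 ≡ 353 (mod 613)
4^512 ≡ 353^2 = 124609 ≡ 170 (mod 613)
612 = 512 + 64 + 32 + 4 in binary powers of 2.
So 4^612 ≡ 170 · 112 · 374 · 256 ≡ 1 (mod 613).
Since the result is 1, base 4 gives no evidence that 613 is composite.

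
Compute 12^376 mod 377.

1

12^1 ≡ 12 (mod 377)
12^2 ≡ 12^2 = 144 ≡ 144 (mod 377)
12^4 ≡ 144^2 = 20736 ≡ 1 (mod 377)
12^8 ≡ 1^2 = 1 ≡ 1 (mod 377)
12^16 ≡ 1^2 = 1 ≡ 1 (mod 377)
12^32 ≡ 1^2 = 1 ≡ 1 (mod 377)
12^64 ≡ 1^2 = 1 ≡ 1 (mod 377)
12^128 ≡ 1^2 = 1 ≡ 1 (mod 377)
12^256 ≡ 1^2 = 1 ≡ 1 (mod 377)
376 = 256 + 64 + 32 + 16 + 8 in binary powers of 2.
So 12^376 ≡ 1 · 1 · 1 · 1 · 1 ≡ 1 (mod 377).
Since the result is 1, base 12 gives no evidence that 377 is composite.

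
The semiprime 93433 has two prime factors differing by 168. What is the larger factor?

401

Since p = q + 168, we have 93433 = q(q + 168), so q² + 168q − 93433 = 0.
Discriminant: 168² + 4·93433 = 28224 + 373732 = 401956; √401956 = 634.
q = (−168 + 634)/2 = 233, and p = q + 168 = 401.
Check: 233 · 401 = 93433.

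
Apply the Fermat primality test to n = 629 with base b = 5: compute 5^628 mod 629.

404

5^1 ≡ 5 (mod 629)
5^2 ≡ 5^2 = 25 ≡ 25 (mod 629)
5^4 ≡ 25^2 = 625 ≡ 625 (mod 629)
5^8 ≡ 625^2 = 390625 ≡ 16 (mod 629)
5^16 ≡ 16^2 = 256 ≡ 256 (mod 629)
5^32 ≡ 256^2 = 65536 ≡ 120 (mod 629)
5^64 ≡ 120^2 = 14400 ≡ 562 (mod 629)
5^128 ≡ 562^2 = 315844 ≡ 86 (mod 629)
5^256 ≡ 86^2 = 7396 ≡ 477 (mod 629)
5^512 ≡ 477^2 = 227529 ≡ 460 (mod 629)
628 = 512 + 64 + 32 + 16 + 4 in binary powers of 2.
So 5^628 ≡ 460 · 562 · 120 · 256 · 625 ≡ 404 (mod 629).
Since 404 ≠ 1, base 5 is a Fermat witness: 629 is composite.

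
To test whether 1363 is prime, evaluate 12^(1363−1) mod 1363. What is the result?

202

12^1 ≡ 12 (mod 1363)
12^2 ≡ 12^2 = 144 ≡ 144 (mod 1363)
12^4 ≡ 144^2 = 20736 ≡ 291 (mod 1363)
12^8 ≡ 291^2 = 84681 ≡ 175 (mod 1363)
12^16 ≡ 175^2 = 30625 ≡ 639 (mod 1363)
12^32 ≡ 639^2 = 408321 ≡ 784 (mod 1363)
12^64 ≡ 784^2 = 614656 ≡ 1306 (mod 1363)
12^128 ≡ 1306^2 = 1705636 ≡ 523 (mod 1363)
12^256 ≡ 523^2 = 273529 ≡ 929 (mod 1363)
12^512 ≡ 929^2 = 863041 ≡ 262 (mod 1363)
12^1024 ≡ 262^2 = 68644 ≡ 494 (mod 1363)
1362 = 1024 + 256 + 64 + 16 + 2 in binary powers of 2.
So 12^1362 ≡ 494 · 929 · 1306 · 639 · 144 ≡ 202 (mod 1363).
Since 202 ≠ 1, base 12 is a Fermat witness: 1363 is composite.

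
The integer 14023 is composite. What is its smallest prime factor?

37

14023 is odd.
Digit sum 10, not divisible by 3.
Ends in 3: not divisible by 5.
7: 14023 = 7·2003 + 2
11: 14023 = 11·1274 + 9
13: 14023 = 13·1078 + 9
17: 14023 = 17·824 + 15
19: 14023 = 19·738 + 1
23: 14023 = 23·609 + 16
29: 14023 = 29·483 + 16
31: 14023 = 31·452 + 11
37: 14023 = 37·379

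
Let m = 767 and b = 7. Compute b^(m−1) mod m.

186

7^1 ≡ 7 (mod 767)
7^2 ≡ 7^2 = 49 ≡ 49 (mod 767)
7^4 ≡ 49^2 = 2401 ≡ 100 (mod 767)
7^8 ≡ 100^2 = 10000 ≡ 29 (mod 767)
7^16 ≡ 29^2 = 841 ≡ 74 (mod 767)
7^32 ≡ 74^2 = 5476 ≡ 107 (mod 767)
7^64 ≡ 107^2 = 11449 ≡ 711 (mod 767)
7^128 ≡ 711^2 = 505521 ≡ 68 (mod 767)
7^256 ≡ 68^2 = 4624 ≡ 22 (mod 767)
7^512 ≡ 22^2 = 484 ≡ 484 (mod 767)
766 = 512 + 128 + 64 + 32 + 16 + 8 + 4 + 2 in binary powers of 2.
So 7^766 ≡ 484 · 68 · 711 · 107 · 74 · 29 · 100 · 49 ≡ 186 (mod 767).
Since 186 ≠ 1, base 7 is a Fermat witness: 767 is composite.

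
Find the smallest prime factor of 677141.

677141 is odd.
Digit sum 26, not divisible by 3.
Ends in 1: not divisible by 5.
7: 677141 = 7·96734 + 3
11: 677141 = 11·61558 + 3
13: 677141 = 13·52087 + 10
17: 677141 = 17·39831 + 14
19: 677141 = 19·35639

19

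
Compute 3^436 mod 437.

347

3^1 ≡ 3 (mod 437)
3^2 ≡ 3^2 = 9 ≡ 9 (mod 437)
3^4 ≡ 9^2 = 81 ≡ 81 (mod 437)
3^8 ≡ 81^2 = 6561 ≡ 6 (mod 437)
3^16 ≡ 6^2 = 36 ≡ 36 (mod 437)
3^32 ≡ 36^2 = 1296 ≡ 422 (mod 437)
3^64 ≡ 422^2 = 178084 ≡ 225 (mod 437)
3^128 ≡ 225^2 = 50625 ≡ 370 (mod 437)
3^256 ≡ 370^2 = 136900 ≡ 119 (mod 437)
436 = 256 + 128 + 32 + 16 + 4 in binary powers of 2.
So 3^436 ≡ 119 · 370 · 422 · 36 · 81 ≡ 347 (mod 437).
Since 347 ≠ 1, base 3 is a Fermat witness: 437 is composite.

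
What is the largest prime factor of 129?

43

129 = 3 · 43
43 is prime.
So 129 = 3 · 43; the largest prime factor is 43.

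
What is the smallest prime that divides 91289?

11

91289 is odd.
Digit sum 29, not divisible by 3.
Ends in 9: not divisible by 5.
7: 91289 = 7·13041 + 2
11: 91289 = 11·8299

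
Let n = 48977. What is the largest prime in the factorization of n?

48977 = 17 · 2881
2881 = 43 · 67
67 is prime.
So 48977 = 17 · 43 · 67; the largest prime factor is 67.

67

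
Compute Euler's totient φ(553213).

Factor: 553213 = 41 · 103 · 131.
φ(553213) = (41−1) · (103−1) · (131−1) = 40 · 102 · 130 = 530400.

530400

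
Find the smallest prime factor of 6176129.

6176129 is odd.
Digit sum 32, not divisible by 3.
Ends in 9: not divisible by 5.
7: 6176129 = 7·882304 + 1
11: 6176129 = 11·561466 + 3
13: 6176129 = 13·475086 + 11
17: 6176129 = 17·363301 + 12
19: 6176129 = 19·325059 + 8
23: 6176129 = 23·268527 + 8
29: 6176129 = 29·212969 + 28
31: 6176129 = 31·199229 + 30
37: 6176129 = 37·166922 + 15
41: 6176129 = 41·150637 + 12
43: 6176129 = 43·143630 + 39
47: 6176129 = 47·131407

47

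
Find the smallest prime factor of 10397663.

67

10397663 is odd.
Digit sum 35, not divisible by 3.
Ends in 3: not divisible by 5.
7: 10397663 = 7·1485380 + 3
11: 10397663 = 11·945242 + 1
13: 10397663 = 13·799820 + 3
17: 10397663 = 17·611627 + 4
19: 10397663 = 19·547245 + 8
23: 10397663 = 23·452072 + 7
29: 10397663 = 29·358540 + 3
31: 10397663 = 31·335408 + 15
37: 10397663 = 37·281017 + 34
41: 10397663 = 41·253601 + 22
43: 10397663 = 43·241806 + 5
47: 10397663 = 47·221226 + 41
53: 10397663 = 53·196182 + 17
59: 10397663 = 59·176231 + 34
61: 10397663 = 61·170453 + 30
67: 10397663 = 67·155189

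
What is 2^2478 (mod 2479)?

1935

2^1 ≡ 2 (mod 2479)
2^2 ≡ 2^2 = 4 ≡ 4 (mod 2479)
2^4 ≡ 4^2 = 16 ≡ 16 (mod 2479)
2^8 ≡ 16^2 = 256 ≡ 256 (mod 2479)
2^16 ≡ 256^2 = 65536 ≡ 1082 (mod 2479)
2^32 ≡ 1082^2 = 1170724 ≡ 636 (mod 2479)
2^64 ≡ 636^2 = 404496 ≡ 419 (mod 2479)
2^128 ≡ 419^2 = 175561 ≡ 2031 (mod 2479)
2^256 ≡ 2031^2 = 4124961 ≡ 2384 (mod 2479)
2^512 ≡ 2384^2 = 5683456 ≡ 1588 (mod 2479)
2^1024 ≡ 1588^2 = 2521744 ≡ 601 (mod 2479)
2^2048 ≡ 601^2 = 361201 ≡ 1746 (mod 2479)
2478 = 2048 + 256 + 128 + 32 + 8 + 4 + 2 in binary powers of 2.
So 2^2478 ≡ 1746 · 2384 · 2031 · 636 · 256 · 16 · 4 ≡ 1935 (mod 2479).
Since 1935 ≠ 1, base 2 is a Fermat witness: 2479 is composite.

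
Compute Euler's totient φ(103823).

Factor: 103823 = 47^3.
φ(103823) = 47^2·(47−1) = 101614.

101614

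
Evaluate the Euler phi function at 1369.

1332

Factor: 1369 = 37^2.
φ(1369) = 37^1·(37−1) = 1332.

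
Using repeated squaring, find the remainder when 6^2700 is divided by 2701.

1

6^1 ≡ 6 (mod 2701)
6^2 ≡ 6^2 = 36 ≡ 36 (mod 2701)
6^4 ≡ 36^2 = 1296 ≡ 1296 (mod 2701)
6^8 ≡ 1296^2 = 1679616 ≡ 2295 (mod 2701)
6^16 ≡ 2295^2 = 5267025 ≡ 75 (mod 2701)
6^32 ≡ 75^2 = 5625 ≡ 223 (mod 2701)
6^64 ≡ 223^2 = 49729 ≡ 1111 (mod 2701)
6^128 ≡ 1111^2 = 1234321 ≡ 2665 (mod 2701)
6^256 ≡ 2665^2 = 7102225 ≡ 1296 (mod 2701)
6^512 ≡ 1296^2 = 1679616 ≡ 2295 (mod 2701)
6^1024 ≡ 2295^2 = 5267025 ≡ 75 (mod 2701)
6^2048 ≡ 75^2 = 5625 ≡ 223 (mod 2701)
2700 = 2048 + 512 + 128 + 8 + 4 in binary powers of 2.
So 6^2700 ≡ 223 · 2295 · 2665 · 2295 · 1296 ≡ 1 (mod 2701).
Since the result is 1, base 6 gives no evidence that 2701 is composite.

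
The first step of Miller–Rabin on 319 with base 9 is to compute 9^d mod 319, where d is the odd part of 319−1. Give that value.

319 − 1 = 318 = 2^1 · 159, so d = 159.
9^1 ≡ 9 (mod 319)
9^2 ≡ 9^2 = 81 ≡ 81 (mod 319)
9^4 ≡ 81^2 = 6561 ≡ 181 (mod 319)
9^8 ≡ 181^2 = 32761 ≡ 223 (mod 319)
9^16 ≡ 223^2 = 49729 ≡ 284 (mod 319)
9^32 ≡ 284^2 = 80656 ≡ 268 (mod 319)
9^64 ≡ 268^2 = 71824 ≡ 49 (mod 319)
9^128 ≡ 49^2 = 2401 ≡ 168 (mod 319)
159 = 128 + 16 + 8 + 4 + 2 + 1 in binary powers of 2.
So 9^159 ≡ 168 · 284 · 223 · 181 · 81 · 9 ≡ 5 (mod 319).
Squaring chain: 5; never reaches −1, so base 9 is a Miller–Rabin witness that 319 is composite.

5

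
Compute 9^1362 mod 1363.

1051

9^1 ≡ 9 (mod 1363)
9^2 ≡ 9^2 = 81 ≡ 81 (mod 1363)
9^4 ≡ 81^2 = 6561 ≡ 1109 (mod 1363)
9^8 ≡ 1109^2 = 1229881 ≡ 455 (mod 1363)
9^16 ≡ 455^2 = 207025 ≡ 1212 (mod 1363)
9^32 ≡ 1212^2 = 1468944 ≡ 993 (mod 1363)
9^64 ≡ 993^2 = 986049 ≡ 600 (mod 1363)
9^128 ≡ 600^2 = 360000 ≡ 168 (mod 1363)
9^256 ≡ 168^2 = 28224 ≡ 964 (mod 1363)
9^512 ≡ 964^2 = 929296 ≡ 1093 (mod 1363)
9^1024 ≡ 1093^2 = 1194649 ≡ 661 (mod 1363)
1362 = 1024 + 256 + 64 + 16 + 2 in binary powers of 2.
So 9^1362 ≡ 661 · 964 · 600 · 1212 · 81 ≡ 1051 (mod 1363).
Since 1051 ≠ 1, base 9 is a Fermat witness: 1363 is composite.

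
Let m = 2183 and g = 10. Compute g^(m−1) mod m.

10^1 ≡ 10 (mod 2183)
10^2 ≡ 10^2 = 100 ≡ 100 (mod 2183)
10^4 ≡ 100^2 = 10000 ≡ 1268 (mod 2183)
10^8 ≡ 1268^2 = 1607824 ≡ 1136 (mod 2183)
10^16 ≡ 1136^2 = 1290496 ≡ 343 (mod 2183)
10^32 ≡ 343^2 = 117649 ≡ 1950 (mod 2183)
10^64 ≡ 1950^2 = 3802500 ≡ 1897 (mod 2183)
10^128 ≡ 1897^2 = 3598609 ≡ 1025 (mod 2183)
10^256 ≡ 1025^2 = 1050625 ≡ 602 (mod 2183)
10^512 ≡ 602^2 = 362404 ≡ 26 (mod 2183)
10^1024 ≡ 26^2 = 676 ≡ 676 (mod 2183)
10^2048 ≡ 676^2 = 456976 ≡ 729 (mod 2183)
2182 = 2048 + 128 + 4 + 2 in binary powers of 2.
So 10^2182 ≡ 729 · 1025 · 1268 · 100 ≡ 972 (mod 2183).
Since 972 ≠ 1, base 10 is a Fermat witness: 2183 is composite.

972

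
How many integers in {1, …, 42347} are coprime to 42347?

38272

Factor: 42347 = 17 · 47 · 53.
φ(42347) = (17−1) · (47−1) · (53−1) = 16 · 46 · 52 = 38272.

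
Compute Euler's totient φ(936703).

906360

Factor: 936703 = 71 · 79 · 167.
φ(936703) = (71−1) · (79−1) · (167−1) = 70 · 78 · 166 = 906360.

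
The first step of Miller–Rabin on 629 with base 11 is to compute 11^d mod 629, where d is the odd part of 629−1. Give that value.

629 − 1 = 628 = 2^2 · 157, so d = 157.
11^1 ≡ 11 (mod 629)
11^2 ≡ 11^2 = 121 ≡ 121 (mod 629)
11^4 ≡ 121^2 = 14641 ≡ 174 (mod 629)
11^8 ≡ 174^2 = 30276 ≡ 84 (mod 629)
11^16 ≡ 84^2 = 7056 ≡ 137 (mod 629)
11^32 ≡ 137^2 = 18769 ≡ 528 (mod 629)
11^64 ≡ 528^2 = 278784 ≡ 137 (mod 629)
11^128 ≡ 137^2 = 18769 ≡ 528 (mod 629)
157 = 128 + 16 + 8 + 4 + 1 in binary powers of 2.
So 11^157 ≡ 528 · 137 · 84 · 174 · 11 ≡ 381 (mod 629).
Squaring chain: 381 → 491; never reaches −1, so base 11 is a Miller–Rabin witness that 629 is composite.

381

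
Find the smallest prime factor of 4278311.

4278311 is odd.
Digit sum 26, not divisible by 3.
Ends in 1: not divisible by 5.
7: 4278311 = 7·611187 + 2
11: 4278311 = 11·388937 + 4
13: 4278311 = 13·329100 + 11
17: 4278311 = 17·251665 + 6
19: 4278311 = 19·225174 + 5
23: 4278311 = 23·186013 + 12
29: 4278311 = 29·147527 + 28
31: 4278311 = 31·138010 + 1
37: 4278311 = 37·115630 + 1
41: 4278311 = 41·104349 + 2
43: 4278311 = 43·99495 + 26
47: 4278311 = 47·91027 + 42
53: 4278311 = 53·80722 + 45
59: 4278311 = 59·72513 + 44
61: 4278311 = 61·70136 + 15
67: 4278311 = 67·63855 + 26
71: 4278311 = 71·60257 + 64
73: 4278311 = 73·58607

73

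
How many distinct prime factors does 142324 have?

5

142324 = 2^2 · 35581
35581 = 7 · 5083
5083 = 13 · 391
391 = 17 · 23
142324 = 2^2 · 7 · 13 · 17 · 23, which has 5 distinct prime factors.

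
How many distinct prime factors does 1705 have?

3

1705 = 5 · 341
341 = 11 · 31
1705 = 5 · 11 · 31, which has 3 distinct prime factors.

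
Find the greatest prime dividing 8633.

97

8633 = 89 · 97
97 is prime.
So 8633 = 89 · 97; the largest prime factor is 97.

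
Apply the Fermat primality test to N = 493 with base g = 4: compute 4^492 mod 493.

4^1 ≡ 4 (mod 493)
4^2 ≡ 4^2 = 16 ≡ 16 (mod 493)
4^4 ≡ 16^2 = 256 ≡ 256 (mod 493)
4^8 ≡ 256^2 = 65536 ≡ 460 (mod 493)
4^16 ≡ 460^2 = 211600 ≡ 103 (mod 493)
4^32 ≡ 103^2 = 10609 ≡ 256 (mod 493)
4^64 ≡ 256^2 = 65536 ≡ 460 (mod 493)
4^128 ≡ 460^2 = 211600 ≡ 103 (mod 493)
4^256 ≡ 103^2 = 10609 ≡ 256 (mod 493)
492 = 256 + 128 + 64 + 32 + 8 + 4 in binary powers of 2.
So 4^492 ≡ 256 · 103 · 460 · 256 · 460 · 256 ≡ 103 (mod 493).
Since 103 ≠ 1, base 4 is a Fermat witness: 493 is composite.

103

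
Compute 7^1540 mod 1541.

7^1 ≡ 7 (mod 1541)
7^2 ≡ 7^2 = 49 ≡ 49 (mod 1541)
7^4 ≡ 49^2 = 2401 ≡ 860 (mod 1541)
7^8 ≡ 860^2 = 739600 ≡ 1461 (mod 1541)
7^16 ≡ 1461^2 = 2134521 ≡ 236 (mod 1541)
7^32 ≡ 236^2 = 55696 ≡ 220 (mod 1541)
7^64 ≡ 220^2 = 48400 ≡ 629 (mod 1541)
7^128 ≡ 629^2 = 395641 ≡ 1145 (mod 1541)
7^256 ≡ 1145^2 = 1311025 ≡ 1175 (mod 1541)
7^512 ≡ 1175^2 = 1380625 ≡ 1430 (mod 1541)
7^1024 ≡ 1430^2 = 2044900 ≡ 1534 (mod 1541)
1540 = 1024 + 512 + 4 in binary powers of 2.
So 7^1540 ≡ 1534 · 1430 · 860 ≡ 967 (mod 1541).
Since 967 ≠ 1, base 7 is a Fermat witness: 1541 is composite.

967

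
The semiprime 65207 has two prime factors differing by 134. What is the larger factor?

Since p = q + 134, we have 65207 = q(q + 134), so q² + 134q − 65207 = 0.
Discriminant: 134² + 4·65207 = 17956 + 260828 = 278784; √278784 = 528.
q = (−134 + 528)/2 = 197, and p = q + 134 = 331.
Check: 197 · 331 = 65207.

331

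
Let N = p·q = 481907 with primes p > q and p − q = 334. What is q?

Since p = q + 334, we have 481907 = q(q + 334), so q² + 334q − 481907 = 0.
Discriminant: 334² + 4·481907 = 111556 + 1927628 = 2039184; √2039184 = 1428.
q = (−334 + 1428)/2 = 547, and p = q + 334 = 881.
Check: 547 · 881 = 481907.

547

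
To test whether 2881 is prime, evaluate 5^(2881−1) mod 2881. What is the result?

5^1 ≡ 5 (mod 2881)
5^2 ≡ 5^2 = 25 ≡ 25 (mod 2881)
5^4 ≡ 25^2 = 625 ≡ 625 (mod 2881)
5^8 ≡ 625^2 = 390625 ≡ 1690 (mod 2881)
5^16 ≡ 1690^2 = 2856100 ≡ 1029 (mod 2881)
5^32 ≡ 1029^2 = 1058841 ≡ 1514 (mod 2881)
5^64 ≡ 1514^2 = 2292196 ≡ 1801 (mod 2881)
5^128 ≡ 1801^2 = 3243601 ≡ 2476 (mod 2881)
5^256 ≡ 2476^2 = 6130576 ≡ 2689 (mod 2881)
5^512 ≡ 2689^2 = 7230721 ≡ 2292 (mod 2881)
5^1024 ≡ 2292^2 = 5253264 ≡ 1201 (mod 2881)
5^2048 ≡ 1201^2 = 1442401 ≡ 1901 (mod 2881)
2880 = 2048 + 512 + 256 + 64 in binary powers of 2.
So 5^2880 ≡ 1901 · 2292 · 2689 · 1801 ≡ 1466 (mod 2881).
Since 1466 ≠ 1, base 5 is a Fermat witness: 2881 is composite.

1466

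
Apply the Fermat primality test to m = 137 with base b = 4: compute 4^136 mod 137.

4^1 ≡ 4 (mod 137)
4^2 ≡ 4^2 = 16 ≡ 16 (mod 137)
4^4 ≡ 16^2 = 256 ≡ 119 (mod 137)
4^8 ≡ 119^2 = 14161 ≡ 50 (mod 137)
4^16 ≡ 50^2 = 2500 ≡ 34 (mod 137)
4^32 ≡ 34^2 = 1156 ≡ 60 (mod 137)
4^64 ≡ 60^2 = 3600 ≡ 38 (mod 137)
4^128 ≡ 38^2 = 1444 ≡ 74 (mod 137)
136 = 128 + 8 in binary powers of 2.
So 4^136 ≡ 74 · 50 ≡ 1 (mod 137).
Since the result is 1, base 4 gives no evidence that 137 is composite.

1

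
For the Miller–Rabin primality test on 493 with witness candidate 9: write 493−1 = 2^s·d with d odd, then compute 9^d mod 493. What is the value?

493 − 1 = 492 = 2^2 · 123, so d = 123.
9^1 ≡ 9 (mod 493)
9^2 ≡ 9^2 = 81 ≡ 81 (mod 493)
9^4 ≡ 81^2 = 6561 ≡ 152 (mod 493)
9^8 ≡ 152^2 = 23104 ≡ 426 (mod 493)
9^16 ≡ 426^2 = 181476 ≡ 52 (mod 493)
9^32 ≡ 52^2 = 2704 ≡ 239 (mod 493)
9^64 ≡ 239^2 = 57121 ≡ 426 (mod 493)
123 = 64 + 32 + 16 + 8 + 2 + 1 in binary powers of 2.
So 9^123 ≡ 426 · 239 · 52 · 426 · 81 · 9 ≡ 457 (mod 493).
Squaring chain: 457 → 310; never reaches −1, so base 9 is a Miller–Rabin witness that 493 is composite.

457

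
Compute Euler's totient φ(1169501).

Factor: 1169501 = 47 · 149 · 167.
φ(1169501) = (47−1) · (149−1) · (167−1) = 46 · 148 · 166 = 1130128.

1130128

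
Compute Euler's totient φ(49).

42

Factor: 49 = 7^2.
φ(49) = 7^1·(7−1) = 42.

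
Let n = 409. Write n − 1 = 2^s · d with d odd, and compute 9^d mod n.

408

409 − 1 = 408 = 2^3 · 51, so d = 51.
9^1 ≡ 9 (mod 409)
9^2 ≡ 9^2 = 81 ≡ 81 (mod 409)
9^4 ≡ 81^2 = 6561 ≡ 17 (mod 409)
9^8 ≡ 17^2 = 289 ≡ 289 (mod 409)
9^16 ≡ 289^2 = 83521 ≡ 85 (mod 409)
9^32 ≡ 85^2 = 7225 ≡ 272 (mod 409)
51 = 32 + 16 + 2 + 1 in binary powers of 2.
So 9^51 ≡ 272 · 85 · 81 · 9 ≡ 408 (mod 409).
Since 9^d ≡ 408 (mod 409), base 9 does not prove 409 composite.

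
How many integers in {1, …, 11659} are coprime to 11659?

Factor: 11659 = 89 · 131.
φ(11659) = (89−1) · (131−1) = 88 · 130 = 11440.

11440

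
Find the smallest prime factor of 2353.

2353 is odd.
Digit sum 13, not divisible by 3.
Ends in 3: not divisible by 5.
7: 2353 = 7·336 + 1
11: 2353 = 11·213 + 10
13: 2353 = 13·181

13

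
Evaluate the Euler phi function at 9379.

Factor: 9379 = 83 · 113.
φ(9379) = (83−1) · (113−1) = 82 · 112 = 9184.

9184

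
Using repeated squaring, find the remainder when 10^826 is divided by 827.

10^1 ≡ 10 (mod 827)
10^2 ≡ 10^2 = 100 ≡ 100 (mod 827)
10^4 ≡ 100^2 = 10000 ≡ 76 (mod 827)
10^8 ≡ 76^2 = 5776 ≡ 814 (mod 827)
10^16 ≡ 814^2 = 662596 ≡ 169 (mod 827)
10^32 ≡ 169^2 = 28561 ≡ 443 (mod 827)
10^64 ≡ 443^2 = 196249 ≡ 250 (mod 827)
10^128 ≡ 250^2 = 62500 ≡ 475 (mod 827)
10^256 ≡ 475^2 = 225625 ≡ 681 (mod 827)
10^512 ≡ 681^2 = 463761 ≡ 641 (mod 827)
826 = 512 + 256 + 32 + 16 + 8 + 2 in binary powers of 2.
So 10^826 ≡ 641 · 681 · 443 · 169 · 814 · 100 ≡ 1 (mod 827).
Since the result is 1, base 10 gives no evidence that 827 is composite.

1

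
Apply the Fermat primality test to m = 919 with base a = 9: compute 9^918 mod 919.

9^1 ≡ 9 (mod 919)
9^2 ≡ 9^2 = 81 ≡ 81 (mod 919)
9^4 ≡ 81^2 = 6561 ≡ 128 (mod 919)
9^8 ≡ 128^2 = 16384 ≡ 761 (mod 919)
9^16 ≡ 761^2 = 579121 ≡ 151 (mod 919)
9^32 ≡ 151^2 = 22801 ≡ 745 (mod 919)
9^64 ≡ 745^2 = 555025 ≡ 868 (mod 919)
9^128 ≡ 868^2 = 753424 ≡ 763 (mod 919)
9^256 ≡ 763^2 = 582169 ≡ 442 (mod 919)
9^512 ≡ 442^2 = 195364 ≡ 536 (mod 919)
918 = 512 + 256 + 128 + 16 + 4 + 2 in binary powers of 2.
So 9^918 ≡ 536 · 442 · 763 · 151 · 128 · 81 ≡ 1 (mod 919).
Since the result is 1, base 9 gives no evidence that 919 is composite.

1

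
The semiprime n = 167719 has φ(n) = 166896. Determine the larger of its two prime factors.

φ(n) = (p−1)(q−1) = n − (p+q) + 1, so p + q = 167719 − 166896 + 1 = 824.
p and q are the roots of t² − 824t + 167719 = 0.
Discriminant: 824² − 4·167719 = 678976 − 670876 = 8100; √8100 = 90.
q = (824 − 90)/2 = 367, p = (824 + 90)/2 = 457.
Check: 367 · 457 = 167719.

457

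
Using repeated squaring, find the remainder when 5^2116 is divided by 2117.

5^1 ≡ 5 (mod 2117)
5^2 ≡ 5^2 = 25 ≡ 25 (mod 2117)
5^4 ≡ 25^2 = 625 ≡ 625 (mod 2117)
5^8 ≡ 625^2 = 390625 ≡ 1097 (mod 2117)
5^16 ≡ 1097^2 = 1203409 ≡ 953 (mod 2117)
5^32 ≡ 953^2 = 908209 ≡ 16 (mod 2117)
5^64 ≡ 16^2 = 256 ≡ 256 (mod 2117)
5^128 ≡ 256^2 = 65536 ≡ 2026 (mod 2117)
5^256 ≡ 2026^2 = 4104676 ≡ 1930 (mod 2117)
5^512 ≡ 1930^2 = 3724900 ≡ 1097 (mod 2117)
5^1024 ≡ 1097^2 = 1203409 ≡ 953 (mod 2117)
5^2048 ≡ 953^2 = 908209 ≡ 16 (mod 2117)
2116 = 2048 + 64 + 4 in binary powers of 2.
So 5^2116 ≡ 16 · 256 · 625 ≡ 547 (mod 2117).
Since 547 ≠ 1, base 5 is a Fermat witness: 2117 is composite.

547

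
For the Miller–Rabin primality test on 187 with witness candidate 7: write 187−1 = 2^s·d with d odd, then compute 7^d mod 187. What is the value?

57

187 − 1 = 186 = 2^1 · 93, so d = 93.
7^1 ≡ 7 (mod 187)
7^2 ≡ 7^2 = 49 ≡ 49 (mod 187)
7^4 ≡ 49^2 = 2401 ≡ 157 (mod 187)
7^8 ≡ 157^2 = 24649 ≡ 152 (mod 187)
7^16 ≡ 152^2 = 23104 ≡ 103 (mod 187)
7^32 ≡ 103^2 = 10609 ≡ 137 (mod 187)
7^64 ≡ 137^2 = 18769 ≡ 69 (mod 187)
93 = 64 + 16 + 8 + 4 + 1 in binary powers of 2.
So 7^93 ≡ 69 · 103 · 152 · 157 · 7 ≡ 57 (mod 187).
Squaring chain: 57; never reaches −1, so base 7 is a Miller–Rabin witness that 187 is composite.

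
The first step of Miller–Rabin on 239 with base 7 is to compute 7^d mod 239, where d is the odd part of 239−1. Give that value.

238

239 − 1 = 238 = 2^1 · 119, so d = 119.
7^1 ≡ 7 (mod 239)
7^2 ≡ 7^2 = 49 ≡ 49 (mod 239)
7^4 ≡ 49^2 = 2401 ≡ 11 (mod 239)
7^8 ≡ 11^2 = 121 ≡ 121 (mod 239)
7^16 ≡ 121^2 = 14641 ≡ 62 (mod 239)
7^32 ≡ 62^2 = 3844 ≡ 20 (mod 239)
7^64 ≡ 20^2 = 400 ≡ 161 (mod 239)
119 = 64 + 32 + 16 + 4 + 2 + 1 in binary powers of 2.
So 7^119 ≡ 161 · 20 · 62 · 11 · 49 · 7 ≡ 238 (mod 239).
Since 7^d ≡ 238 (mod 239), base 7 does not prove 239 composite.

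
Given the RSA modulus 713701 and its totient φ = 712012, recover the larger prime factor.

φ(n) = (p−1)(q−1) = n − (p+q) + 1, so p + q = 713701 − 712012 + 1 = 1690.
p and q are the roots of t² − 1690t + 713701 = 0.
Discriminant: 1690² − 4·713701 = 2856100 − 2854804 = 1296; √1296 = 36.
q = (1690 − 36)/2 = 827, p = (1690 + 36)/2 = 863.
Check: 827 · 863 = 713701.

863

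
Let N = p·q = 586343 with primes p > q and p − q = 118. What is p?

Since p = q + 118, we have 586343 = q(q + 118), so q² + 118q − 586343 = 0.
Discriminant: 118² + 4·586343 = 13924 + 2345372 = 2359296; √2359296 = 1536.
q = (−118 + 1536)/2 = 709, and p = q + 118 = 827.
Check: 709 · 827 = 586343.

827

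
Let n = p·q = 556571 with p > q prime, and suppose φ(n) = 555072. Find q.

φ(n) = (p−1)(q−1) = n − (p+q) + 1, so p + q = 556571 − 555072 + 1 = 1500.
p and q are the roots of t² − 1500t + 556571 = 0.
Discriminant: 1500² − 4·556571 = 2250000 − 2226284 = 23716; √23716 = 154.
q = (1500 − 154)/2 = 673, p = (1500 + 154)/2 = 827.
Check: 673 · 827 = 556571.

673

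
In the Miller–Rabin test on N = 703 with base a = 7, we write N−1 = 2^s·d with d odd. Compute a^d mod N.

1

703 − 1 = 702 = 2^1 · 351, so d = 351.
7^1 ≡ 7 (mod 703)
7^2 ≡ 7^2 = 49 ≡ 49 (mod 703)
7^4 ≡ 49^2 = 2401 ≡ 292 (mod 703)
7^8 ≡ 292^2 = 85264 ≡ 201 (mod 703)
7^16 ≡ 201^2 = 40401 ≡ 330 (mod 703)
7^32 ≡ 330^2 = 108900 ≡ 638 (mod 703)
7^64 ≡ 638^2 = 407044 ≡ 7 (mod 703)
7^128 ≡ 7^2 = 49 ≡ 49 (mod 703)
7^256 ≡ 49^2 = 2401 ≡ 292 (mod 703)
351 = 256 + 64 + 16 + 8 + 4 + 2 + 1 in binary powers of 2.
So 7^351 ≡ 292 · 7 · 330 · 201 · 292 · 49 · 7 ≡ 1 (mod 703).
Since 7^d ≡ 1 (mod 703), base 7 does not prove 703 composite.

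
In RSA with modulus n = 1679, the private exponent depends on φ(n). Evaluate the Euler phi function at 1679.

Factor: 1679 = 23 · 73.
φ(1679) = (23−1) · (73−1) = 22 · 72 = 1584.

1584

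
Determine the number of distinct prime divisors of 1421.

1421 = 7^2 · 29
1421 = 7^2 · 29, which has 2 distinct prime factors.

2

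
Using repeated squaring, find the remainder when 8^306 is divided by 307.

8^1 ≡ 8 (mod 307)
8^2 ≡ 8^2 = 64 ≡ 64 (mod 307)
8^4 ≡ 64^2 = 4096 ≡ 105 (mod 307)
8^8 ≡ 105^2 = 11025 ≡ 280 (mod 307)
8^16 ≡ 280^2 = 78400 ≡ 115 (mod 307)
8^32 ≡ 115^2 = 13225 ≡ 24 (mod 307)
8^64 ≡ 24^2 = 576 ≡ 269 (mod 307)
8^128 ≡ 269^2 = 72361 ≡ 216 (mod 307)
8^256 ≡ 216^2 = 46656 ≡ 299 (mod 307)
306 = 256 + 32 + 16 + 2 in binary powers of 2.
So 8^306 ≡ 299 · 24 · 115 · 64 ≡ 1 (mod 307).
Since the result is 1, base 8 gives no evidence that 307 is composite.

1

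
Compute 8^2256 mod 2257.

1925

8^1 ≡ 8 (mod 2257)
8^2 ≡ 8^2 = 64 ≡ 64 (mod 2257)
8^4 ≡ 64^2 = 4096 ≡ 1839 (mod 2257)
8^8 ≡ 1839^2 = 3381921 ≡ 935 (mod 2257)
8^16 ≡ 935^2 = 874225 ≡ 766 (mod 2257)
8^32 ≡ 766^2 = 586756 ≡ 2193 (mod 2257)
8^64 ≡ 2193^2 = 4809249 ≡ 1839 (mod 2257)
8^128 ≡ 1839^2 = 3381921 ≡ 935 (mod 2257)
8^256 ≡ 935^2 = 874225 ≡ 766 (mod 2257)
8^512 ≡ 766^2 = 586756 ≡ 2193 (mod 2257)
8^1024 ≡ 2193^2 = 4809249 ≡ 1839 (mod 2257)
8^2048 ≡ 1839^2 = 3381921 ≡ 935 (mod 2257)
2256 = 2048 + 128 + 64 + 16 in binary powers of 2.
So 8^2256 ≡ 935 · 935 · 1839 · 766 ≡ 1925 (mod 2257).
Since 1925 ≠ 1, base 8 is a Fermat witness: 2257 is composite.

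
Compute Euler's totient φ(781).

700

Factor: 781 = 11 · 71.
φ(781) = (11−1) · (71−1) = 10 · 70 = 700.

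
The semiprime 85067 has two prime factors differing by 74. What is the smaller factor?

Since p = q + 74, we have 85067 = q(q + 74), so q² + 74q − 85067 = 0.
Discriminant: 74² + 4·85067 = 5476 + 340268 = 345744; √345744 = 588.
q = (−74 + 588)/2 = 257, and p = q + 74 = 331.
Check: 257 · 331 = 85067.

257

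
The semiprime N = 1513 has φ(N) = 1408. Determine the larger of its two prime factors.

89

φ(n) = (p−1)(q−1) = n − (p+q) + 1, so p + q = 1513 − 1408 + 1 = 106.
p and q are the roots of t² − 106t + 1513 = 0.
Discriminant: 106² − 4·1513 = 11236 − 6052 = 5184; √5184 = 72.
q = (106 − 72)/2 = 17, p = (106 + 72)/2 = 89.
Check: 17 · 89 = 1513.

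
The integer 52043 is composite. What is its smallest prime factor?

71

52043 is odd.
Digit sum 14, not divisible by 3.
Ends in 3: not divisible by 5.
7: 52043 = 7·7434 + 5
11: 52043 = 11·4731 + 2
13: 52043 = 13·4003 + 4
17: 52043 = 17·3061 + 6
19: 52043 = 19·2739 + 2
23: 52043 = 23·2262 + 17
29: 52043 = 29·1794 + 17
31: 52043 = 31·1678 + 25
37: 52043 = 37·1406 + 21
41: 52043 = 41·1269 + 14
43: 52043 = 43·1210 + 13
47: 52043 = 47·1107 + 14
53: 52043 = 53·981 + 50
59: 52043 = 59·882 + 5
61: 52043 = 61·853 + 10
67: 52043 = 67·776 + 51
71: 52043 = 71·733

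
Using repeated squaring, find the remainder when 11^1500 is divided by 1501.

495

11^1 ≡ 11 (mod 1501)
11^2 ≡ 11^2 = 121 ≡ 121 (mod 1501)
11^4 ≡ 121^2 = 14641 ≡ 1132 (mod 1501)
11^8 ≡ 1132^2 = 1281424 ≡ 1071 (mod 1501)
11^16 ≡ 1071^2 = 1147041 ≡ 277 (mod 1501)
11^32 ≡ 277^2 = 76729 ≡ 178 (mod 1501)
11^64 ≡ 178^2 = 31684 ≡ 163 (mod 1501)
11^128 ≡ 163^2 = 26569 ≡ 1052 (mod 1501)
11^256 ≡ 1052^2 = 1106704 ≡ 467 (mod 1501)
11^512 ≡ 467^2 = 218089 ≡ 444 (mod 1501)
11^1024 ≡ 444^2 = 197136 ≡ 505 (mod 1501)
1500 = 1024 + 256 + 128 + 64 + 16 + 8 + 4 in binary powers of 2.
So 11^1500 ≡ 505 · 467 · 1052 · 163 · 277 · 1071 · 1132 ≡ 495 (mod 1501).
Since 495 ≠ 1, base 11 is a Fermat witness: 1501 is composite.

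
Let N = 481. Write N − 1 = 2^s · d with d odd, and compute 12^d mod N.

481 − 1 = 480 = 2^5 · 15, so d = 15.
12^1 ≡ 12 (mod 481)
12^2 ≡ 12^2 = 144 ≡ 144 (mod 481)
12^4 ≡ 144^2 = 20736 ≡ 53 (mod 481)
12^8 ≡ 53^2 = 2809 ≡ 404 (mod 481)
15 = 8 + 4 + 2 + 1 in binary powers of 2.
So 12^15 ≡ 404 · 53 · 144 · 12 ≡ 454 (mod 481).
Squaring chain: 454 → 248 → 417 → 248 → 417; never reaches −1, so base 12 is a Miller–Rabin witness that 481 is composite.

454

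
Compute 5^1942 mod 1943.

1354

5^1 ≡ 5 (mod 1943)
5^2 ≡ 5^2 = 25 ≡ 25 (mod 1943)
5^4 ≡ 25^2 = 625 ≡ 625 (mod 1943)
5^8 ≡ 625^2 = 390625 ≡ 82 (mod 1943)
5^16 ≡ 82^2 = 6724 ≡ 895 (mod 1943)
5^32 ≡ 895^2 = 801025 ≡ 509 (mod 1943)
5^64 ≡ 509^2 = 259081 ≡ 662 (mod 1943)
5^128 ≡ 662^2 = 438244 ≡ 1069 (mod 1943)
5^256 ≡ 1069^2 = 1142761 ≡ 277 (mod 1943)
5^512 ≡ 277^2 = 76729 ≡ 952 (mod 1943)
5^1024 ≡ 952^2 = 906304 ≡ 866 (mod 1943)
1942 = 1024 + 512 + 256 + 128 + 16 + 4 + 2 in binary powers of 2.
So 5^1942 ≡ 866 · 952 · 277 · 1069 · 895 · 625 · 25 ≡ 1354 (mod 1943).
Since 1354 ≠ 1, base 5 is a Fermat witness: 1943 is composite.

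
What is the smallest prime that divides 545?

5

545 is odd.
Digit sum 14, not divisible by 3.
Ends in 5: divisible by 5.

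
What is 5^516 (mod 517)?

5^1 ≡ 5 (mod 517)
5^2 ≡ 5^2 = 25 ≡ 25 (mod 517)
5^4 ≡ 25^2 = 625 ≡ 108 (mod 517)
5^8 ≡ 108^2 = 11664 ≡ 290 (mod 517)
5^16 ≡ 290^2 = 84100 ≡ 346 (mod 517)
5^32 ≡ 346^2 = 119716 ≡ 289 (mod 517)
5^64 ≡ 289^2 = 83521 ≡ 284 (mod 517)
5^128 ≡ 284^2 = 80656 ≡ 4 (mod 517)
5^256 ≡ 4^2 = 16 ≡ 16 (mod 517)
5^512 ≡ 16^2 = 256 ≡ 256 (mod 517)
516 = 512 + 4 in binary powers of 2.
So 5^516 ≡ 256 · 108 ≡ 247 (mod 517).
Since 247 ≠ 1, base 5 is a Fermat witness: 517 is composite.

247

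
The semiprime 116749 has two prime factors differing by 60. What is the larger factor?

Since p = q + 60, we have 116749 = q(q + 60), so q² + 60q − 116749 = 0.
Discriminant: 60² + 4·116749 = 3600 + 466996 = 470596; √470596 = 686.
q = (−60 + 686)/2 = 313, and p = q + 60 = 373.
Check: 313 · 373 = 116749.

373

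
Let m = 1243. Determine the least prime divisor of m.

11

1243 is odd.
Digit sum 10, not divisible by 3.
Ends in 3: not divisible by 5.
7: 1243 = 7·177 + 4
11: 1243 = 11·113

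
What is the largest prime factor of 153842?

153842 = 2 · 76921
76921 = 13 · 5917
5917 = 61 · 97
97 is prime.
So 153842 = 2 · 13 · 61 · 97; the largest prime factor is 97.

97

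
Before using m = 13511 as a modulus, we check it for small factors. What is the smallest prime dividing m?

59

13511 is odd.
Digit sum 11, not divisible by 3.
Ends in 1: not divisible by 5.
7: 13511 = 7·1930 + 1
11: 13511 = 11·1228 + 3
13: 13511 = 13·1039 + 4
17: 13511 = 17·794 + 13
19: 13511 = 19·711 + 2
23: 13511 = 23·587 + 10
29: 13511 = 29·465 + 26
31: 13511 = 31·435 + 26
37: 13511 = 37·365 + 6
41: 13511 = 41·329 + 22
43: 13511 = 43·314 + 9
47: 13511 = 47·287 + 22
53: 13511 = 53·254 + 49
59: 13511 = 59·229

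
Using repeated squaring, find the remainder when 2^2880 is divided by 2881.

895

2^1 ≡ 2 (mod 2881)
2^2 ≡ 2^2 = 4 ≡ 4 (mod 2881)
2^4 ≡ 4^2 = 16 ≡ 16 (mod 2881)
2^8 ≡ 16^2 = 256 ≡ 256 (mod 2881)
2^16 ≡ 256^2 = 65536 ≡ 2154 (mod 2881)
2^32 ≡ 2154^2 = 4639716 ≡ 1306 (mod 2881)
2^64 ≡ 1306^2 = 1705636 ≡ 84 (mod 2881)
2^128 ≡ 84^2 = 7056 ≡ 1294 (mod 2881)
2^256 ≡ 1294^2 = 1674436 ≡ 575 (mod 2881)
2^512 ≡ 575^2 = 330625 ≡ 2191 (mod 2881)
2^1024 ≡ 2191^2 = 4800481 ≡ 735 (mod 2881)
2^2048 ≡ 735^2 = 540225 ≡ 1478 (mod 2881)
2880 = 2048 + 512 + 256 + 64 in binary powers of 2.
So 2^2880 ≡ 1478 · 2191 · 575 · 84 ≡ 895 (mod 2881).
Since 895 ≠ 1, base 2 is a Fermat witness: 2881 is composite.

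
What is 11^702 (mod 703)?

11^1 ≡ 11 (mod 703)
11^2 ≡ 11^2 = 121 ≡ 121 (mod 703)
11^4 ≡ 121^2 = 14641 ≡ 581 (mod 703)
11^8 ≡ 581^2 = 337561 ≡ 121 (mod 703)
11^16 ≡ 121^2 = 14641 ≡ 581 (mod 703)
11^32 ≡ 581^2 = 337561 ≡ 121 (mod 703)
11^64 ≡ 121^2 = 14641 ≡ 581 (mod 703)
11^128 ≡ 581^2 = 337561 ≡ 121 (mod 703)
11^256 ≡ 121^2 = 14641 ≡ 581 (mod 703)
11^512 ≡ 581^2 = 337561 ≡ 121 (mod 703)
702 = 512 + 128 + 32 + 16 + 8 + 4 + 2 in binary powers of 2.
So 11^702 ≡ 121 · 121 · 121 · 581 · 121 · 581 · 121 ≡ 1 (mod 703).
Since the result is 1, base 11 gives no evidence that 703 is composite.

1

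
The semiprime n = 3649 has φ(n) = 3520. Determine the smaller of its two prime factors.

41

φ(n) = (p−1)(q−1) = n − (p+q) + 1, so p + q = 3649 − 3520 + 1 = 130.
p and q are the roots of t² − 130t + 3649 = 0.
Discriminant: 130² − 4·3649 = 16900 − 14596 = 2304; √2304 = 48.
q = (130 − 48)/2 = 41, p = (130 + 48)/2 = 89.
Check: 41 · 89 = 3649.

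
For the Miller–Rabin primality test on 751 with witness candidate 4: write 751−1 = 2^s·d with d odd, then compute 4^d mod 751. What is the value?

751 − 1 = 750 = 2^1 · 375, so d = 375.
4^1 ≡ 4 (mod 751)
4^2 ≡ 4^2 = 16 ≡ 16 (mod 751)
4^4 ≡ 16^2 = 256 ≡ 256 (mod 751)
4^8 ≡ 256^2 = 65536 ≡ 199 (mod 751)
4^16 ≡ 199^2 = 39601 ≡ 549 (mod 751)
4^32 ≡ 549^2 = 301401 ≡ 250 (mod 751)
4^64 ≡ 250^2 = 62500 ≡ 167 (mod 751)
4^128 ≡ 167^2 = 27889 ≡ 102 (mod 751)
4^256 ≡ 102^2 = 10404 ≡ 641 (mod 751)
375 = 256 + 64 + 32 + 16 + 4 + 2 + 1 in binary powers of 2.
So 4^375 ≡ 641 · 167 · 250 · 549 · 256 · 16 · 4 ≡ 1 (mod 751).
Since 4^d ≡ 1 (mod 751), base 4 does not prove 751 composite.

1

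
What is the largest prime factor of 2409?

73

2409 = 3 · 803
803 = 11 · 73
73 is prime.
So 2409 = 3 · 11 · 73; the largest prime factor is 73.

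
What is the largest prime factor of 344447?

344447 = 53 · 6499
6499 = 67 · 97
97 is prime.
So 344447 = 53 · 67 · 97; the largest prime factor is 97.

97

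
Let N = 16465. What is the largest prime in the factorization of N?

89

16465 = 5 · 3293
3293 = 37 · 89
89 is prime.
So 16465 = 5 · 37 · 89; the largest prime factor is 89.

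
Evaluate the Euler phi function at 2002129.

Factor: 2002129 = 71 · 163 · 173.
φ(2002129) = (71−1) · (163−1) · (173−1) = 70 · 162 · 172 = 1950480.

1950480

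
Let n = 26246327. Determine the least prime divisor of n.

26246327 is odd.
Digit sum 32, not divisible by 3.
Ends in 7: not divisible by 5.
7: 26246327 = 7·3749475 + 2
11: 26246327 = 11·2386029 + 8
13: 26246327 = 13·2018948 + 3
17: 26246327 = 17·1543901 + 10
19: 26246327 = 19·1381385 + 12
23: 26246327 = 23·1141144 + 15
29: 26246327 = 29·905045 + 22
31: 26246327 = 31·846655 + 22
37: 26246327 = 37·709360 + 7
41: 26246327 = 41·640154 + 13
43: 26246327 = 43·610379 + 30
47: 26246327 = 47·558432 + 23
53: 26246327 = 53·495213 + 38
59: 26246327 = 59·444853

59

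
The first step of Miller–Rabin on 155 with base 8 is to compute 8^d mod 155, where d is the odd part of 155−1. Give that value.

33

155 − 1 = 154 = 2^1 · 77, so d = 77.
8^1 ≡ 8 (mod 155)
8^2 ≡ 8^2 = 64 ≡ 64 (mod 155)
8^4 ≡ 64^2 = 4096 ≡ 66 (mod 155)
8^8 ≡ 66^2 = 4356 ≡ 16 (mod 155)
8^16 ≡ 16^2 = 256 ≡ 101 (mod 155)
8^32 ≡ 101^2 = 10201 ≡ 126 (mod 155)
8^64 ≡ 126^2 = 15876 ≡ 66 (mod 155)
77 = 64 + 8 + 4 + 1 in binary powers of 2.
So 8^77 ≡ 66 · 16 · 66 · 8 ≡ 33 (mod 155).
Squaring chain: 33; never reaches −1, so base 8 is a Miller–Rabin witness that 155 is composite.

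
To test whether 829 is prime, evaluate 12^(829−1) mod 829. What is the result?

12^1 ≡ 12 (mod 829)
12^2 ≡ 12^2 = 144 ≡ 144 (mod 829)
12^4 ≡ 144^2 = 20736 ≡ 11 (mod 829)
12^8 ≡ 11^2 = 121 ≡ 121 (mod 829)
12^16 ≡ 121^2 = 14641 ≡ 548 (mod 829)
12^32 ≡ 548^2 = 300304 ≡ 206 (mod 829)
12^64 ≡ 206^2 = 42436 ≡ 157 (mod 829)
12^128 ≡ 157^2 = 24649 ≡ 608 (mod 829)
12^256 ≡ 608^2 = 369664 ≡ 759 (mod 829)
12^512 ≡ 759^2 = 576081 ≡ 755 (mod 829)
828 = 512 + 256 + 32 + 16 + 8 + 4 in binary powers of 2.
So 12^828 ≡ 755 · 759 · 206 · 548 · 121 · 11 ≡ 1 (mod 829).
Since the result is 1, base 12 gives no evidence that 829 is composite.

1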